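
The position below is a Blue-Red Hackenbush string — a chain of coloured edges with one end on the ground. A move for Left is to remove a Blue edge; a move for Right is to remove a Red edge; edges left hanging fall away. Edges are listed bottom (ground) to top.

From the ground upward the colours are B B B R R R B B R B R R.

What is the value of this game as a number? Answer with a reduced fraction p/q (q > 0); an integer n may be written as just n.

Build v(s[:k]) for k = 1..12, string s = B B B R R R B B R B R R.
1 of 12 · B · max L 0 · min R +∞ ⇒ 1
2 of 12 · BB · max L 1 · min R +∞ ⇒ 2
3 of 12 · BBB · max L 2 · min R +∞ ⇒ 3
4 of 12 · BBBR · max L 2 · min R 3 ⇒ 5/2
5 of 12 · BBBRR · max L 2 · min R 5/2 ⇒ 9/4
6 of 12 · BBBRRR · max L 2 · min R 9/4 ⇒ 17/8
7 of 12 · BBBRRRB · max L 17/8 · min R 9/4 ⇒ 35/16
8 of 12 · BBBRRRBB · max L 35/16 · min R 9/4 ⇒ 71/32
9 of 12 · BBBRRRBBR · max L 35/16 · min R 71/32 ⇒ 141/64
10 of 12 · BBBRRRBBRB · max L 141/64 · min R 71/32 ⇒ 283/128
11 of 12 · BBBRRRBBRBR · max L 141/64 · min R 283/128 ⇒ 565/256
12 of 12 · BBBRRRBBRBRR · max L 141/64 · min R 565/256 ⇒ 1129/512

1129/512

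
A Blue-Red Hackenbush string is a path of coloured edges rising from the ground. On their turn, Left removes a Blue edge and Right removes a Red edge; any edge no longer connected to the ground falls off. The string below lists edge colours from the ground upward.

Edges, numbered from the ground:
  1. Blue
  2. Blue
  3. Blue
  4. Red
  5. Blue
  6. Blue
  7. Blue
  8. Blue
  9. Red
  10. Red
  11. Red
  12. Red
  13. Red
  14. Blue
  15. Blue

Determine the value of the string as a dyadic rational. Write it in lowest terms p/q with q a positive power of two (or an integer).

Recurse on prefixes of the 15-edge string Blue Blue Blue Red Blue Blue Blue Blue Red Red Red Red Red Blue Blue:
value(B) = { 0 | ∅ } — 1
value(BB) = { 0,1 | ∅ } — 2
value(BBB) = { 0,1,2 | ∅ } — 3
value(BBBR) = { 0,1,2 | 3 } — 5/2
value(BBBRB) = { 0,1,2,5/2 | 3 } — 11/4
value(BBBRBB) = { 0,1,2,5/2,11/4 | 3 } — 23/8
value(BBBRBBB) = { 0,1,2,5/2,11/4,23/8 | 3 } — 47/16
value(BBBRBBBB) = { 0,1,2,5/2,11/4,23/8,47/16 | 3 } — 95/32
value(BBBRBBBBR) = { 0,1,2,5/2,11/4,23/8,47/16 | 95/32,3 } — 189/64
value(BBBRBBBBRR) = { 0,1,2,5/2,11/4,23/8,47/16 | 189/64,95/32,3 } — 377/128
value(BBBRBBBBRRR) = { 0,1,2,5/2,11/4,23/8,47/16 | 377/128,189/64,95/32,3 } — 753/256
value(BBBRBBBBRRRR) = { 0,1,2,5/2,11/4,23/8,47/16 | 753/256,377/128,189/64,95/32,3 } — 1505/512
value(BBBRBBBBRRRRR) = { 0,1,2,5/2,11/4,23/8,47/16 | 1505/512,753/256,377/128,189/64,95/32,3 } — 3009/1024
value(BBBRBBBBRRRRRB) = { 0,1,2,5/2,11/4,23/8,47/16,3009/1024 | 1505/512,753/256,377/128,189/64,95/32,3 } — 6019/2048
value(BBBRBBBBRRRRRBB) = { 0,1,2,5/2,11/4,23/8,47/16,3009/1024,6019/2048 | 1505/512,753/256,377/128,189/64,95/32,3 } — 12039/4096

12039/4096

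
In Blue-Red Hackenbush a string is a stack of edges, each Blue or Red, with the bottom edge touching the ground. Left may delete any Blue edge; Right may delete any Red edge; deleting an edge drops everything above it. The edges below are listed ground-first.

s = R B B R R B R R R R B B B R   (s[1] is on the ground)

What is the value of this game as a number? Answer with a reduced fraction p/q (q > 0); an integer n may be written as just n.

step 1: add R to get R; options L={ · } R={ 0 } -> -1
step 2: add B to get RB; options L={ -1 } R={ 0 } -> -1/2
step 3: add B to get RBB; options L={ -1 -1/2 } R={ 0 } -> -1/4
step 4: add R to get RBBR; options L={ -1 -1/2 } R={ -1/4 0 } -> -3/8
step 5: add R to get RBBRR; options L={ -1 -1/2 } R={ -3/8 -1/4 0 } -> -7/16
step 6: add B to get RBBRRB; options L={ -1 -1/2 -7/16 } R={ -3/8 -1/4 0 } -> -13/32
step 7: add R to get RBBRRBR; options L={ -1 -1/2 -7/16 } R={ -13/32 -3/8 -1/4 0 } -> -27/64
step 8: add R to get RBBRRBRR; options L={ -1 -1/2 -7/16 } R={ -27/64 -13/32 -3/8 -1/4 0 } -> -55/128
step 9: add R to get RBBRRBRRR; options L={ -1 -1/2 -7/16 } R={ -55/128 -27/64 -13/32 -3/8 -1/4 0 } -> -111/256
step 10: add R to get RBBRRBRRRR; options L={ -1 -1/2 -7/16 } R={ -111/256 -55/128 -27/64 -13/32 -3/8 -1/4 0 } -> -223/512
step 11: add B to get RBBRRBRRRRB; options L={ -1 -1/2 -7/16 -223/512 } R={ -111/256 -55/128 -27/64 -13/32 -3/8 -1/4 0 } -> -445/1024
step 12: add B to get RBBRRBRRRRBB; options L={ -1 -1/2 -7/16 -223/512 -445/1024 } R={ -111/256 -55/128 -27/64 -13/32 -3/8 -1/4 0 } -> -889/2048
step 13: add B to get RBBRRBRRRRBBB; options L={ -1 -1/2 -7/16 -223/512 -445/1024 -889/2048 } R={ -111/256 -55/128 -27/64 -13/32 -3/8 -1/4 0 } -> -1777/4096
step 14: add R to get RBBRRBRRRRBBBR; options L={ -1 -1/2 -7/16 -223/512 -445/1024 -889/2048 } R={ -1777/4096 -111/256 -55/128 -27/64 -13/32 -3/8 -1/4 0 } -> -3555/8192

-3555/8192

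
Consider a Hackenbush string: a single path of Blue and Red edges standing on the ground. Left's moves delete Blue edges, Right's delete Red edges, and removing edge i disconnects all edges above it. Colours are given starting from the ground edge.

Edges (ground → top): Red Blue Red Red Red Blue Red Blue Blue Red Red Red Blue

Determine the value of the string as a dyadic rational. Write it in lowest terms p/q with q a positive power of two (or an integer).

-3741/4096

Build G(s[:k]) for k = 1..13, string s = Red Blue Red Red Red Blue Red Blue Blue Red Red Red Blue.
step 1: add Red to get R; options L={  } R={ 0 } — -1
step 2: add Blue to get RB; options L={ -1 } R={ 0 } — -1/2
step 3: add Red to get RBR; options L={ -1 } R={ -1/2, 0 } — -3/4
step 4: add Red to get RBRR; options L={ -1 } R={ -3/4, -1/2, 0 } — -7/8
step 5: add Red to get RBRRR; options L={ -1 } R={ -7/8, -3/4, -1/2, 0 } — -15/16
step 6: add Blue to get RBRRRB; options L={ -1, -15/16 } R={ -7/8, -3/4, -1/2, 0 } — -29/32
step 7: add Red to get RBRRRBR; options L={ -1, -15/16 } R={ -29/32, -7/8, -3/4, -1/2, 0 } — -59/64
step 8: add Blue to get RBRRRBRB; options L={ -1, -15/16, -59/64 } R={ -29/32, -7/8, -3/4, -1/2, 0 } — -117/128
step 9: add Blue to get RBRRRBRBB; options L={ -1, -15/16, -59/64, -117/128 } R={ -29/32, -7/8, -3/4, -1/2, 0 } — -233/256
step 10: add Red to get RBRRRBRBBR; options L={ -1, -15/16, -59/64, -117/128 } R={ -233/256, -29/32, -7/8, -3/4, -1/2, 0 } — -467/512
step 11: add Red to get RBRRRBRBBRR; options L={ -1, -15/16, -59/64, -117/128 } R={ -467/512, -233/256, -29/32, -7/8, -3/4, -1/2, 0 } — -935/1024
step 12: add Red to get RBRRRBRBBRRR; options L={ -1, -15/16, -59/64, -117/128 } R={ -935/1024, -467/512, -233/256, -29/32, -7/8, -3/4, -1/2, 0 } — -1871/2048
step 13: add Blue to get RBRRRBRBBRRRB; options L={ -1, -15/16, -59/64, -117/128, -1871/2048 } R={ -935/1024, -467/512, -233/256, -29/32, -7/8, -3/4, -1/2, 0 } — -3741/4096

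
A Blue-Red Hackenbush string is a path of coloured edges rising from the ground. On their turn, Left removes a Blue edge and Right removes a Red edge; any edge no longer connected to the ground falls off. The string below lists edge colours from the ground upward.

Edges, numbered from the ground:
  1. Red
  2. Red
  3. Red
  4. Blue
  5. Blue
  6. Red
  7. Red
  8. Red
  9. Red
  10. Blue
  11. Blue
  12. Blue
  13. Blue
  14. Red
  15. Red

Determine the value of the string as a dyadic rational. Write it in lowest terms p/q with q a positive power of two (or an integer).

-10119/4096

edge 1 of 15 (Red): {  | 0 } so -1
edge 2 of 15 (Red): {  | -1 0 } so -2
edge 3 of 15 (Red): {  | -2 -1 0 } so -3
edge 4 of 15 (Blue): { -3 | -2 -1 0 } so -5/2
edge 5 of 15 (Blue): { -3 -5/2 | -2 -1 0 } so -9/4
edge 6 of 15 (Red): { -3 -5/2 | -9/4 -2 -1 0 } so -19/8
edge 7 of 15 (Red): { -3 -5/2 | -19/8 -9/4 -2 -1 0 } so -39/16
edge 8 of 15 (Red): { -3 -5/2 | -39/16 -19/8 -9/4 -2 -1 0 } so -79/32
edge 9 of 15 (Red): { -3 -5/2 | -79/32 -39/16 -19/8 -9/4 -2 -1 0 } so -159/64
edge 10 of 15 (Blue): { -3 -5/2 -159/64 | -79/32 -39/16 -19/8 -9/4 -2 -1 0 } so -317/128
edge 11 of 15 (Blue): { -3 -5/2 -159/64 -317/128 | -79/32 -39/16 -19/8 -9/4 -2 -1 0 } so -633/256
edge 12 of 15 (Blue): { -3 -5/2 -159/64 -317/128 -633/256 | -79/32 -39/16 -19/8 -9/4 -2 -1 0 } so -1265/512
edge 13 of 15 (Blue): { -3 -5/2 -159/64 -317/128 -633/256 -1265/512 | -79/32 -39/16 -19/8 -9/4 -2 -1 0 } so -2529/1024
edge 14 of 15 (Red): { -3 -5/2 -159/64 -317/128 -633/256 -1265/512 | -2529/1024 -79/32 -39/16 -19/8 -9/4 -2 -1 0 } so -5059/2048
edge 15 of 15 (Red): { -3 -5/2 -159/64 -317/128 -633/256 -1265/512 | -5059/2048 -2529/1024 -79/32 -39/16 -19/8 -9/4 -2 -1 0 } so -10119/4096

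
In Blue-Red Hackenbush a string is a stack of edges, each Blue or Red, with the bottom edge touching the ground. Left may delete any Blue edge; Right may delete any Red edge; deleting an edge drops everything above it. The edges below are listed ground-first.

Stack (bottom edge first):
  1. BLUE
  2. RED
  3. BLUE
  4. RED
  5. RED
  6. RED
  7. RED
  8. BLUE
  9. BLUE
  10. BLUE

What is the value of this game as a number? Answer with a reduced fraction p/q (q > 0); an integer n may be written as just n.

271/512

Recurse on prefixes of the 10-edge string BLUE RED BLUE RED RED RED RED BLUE BLUE BLUE:
step 1: add BLUE to get B; options L={ 0 } R={ — } = 1
step 2: add RED to get BR; options L={ 0 } R={ 1 } = 1/2
step 3: add BLUE to get BRB; options L={ 0; 1/2 } R={ 1 } = 3/4
step 4: add RED to get BRBR; options L={ 0; 1/2 } R={ 3/4; 1 } = 5/8
step 5: add RED to get BRBRR; options L={ 0; 1/2 } R={ 5/8; 3/4; 1 } = 9/16
step 6: add RED to get BRBRRR; options L={ 0; 1/2 } R={ 9/16; 5/8; 3/4; 1 } = 17/32
step 7: add RED to get BRBRRRR; options L={ 0; 1/2 } R={ 17/32; 9/16; 5/8; 3/4; 1 } = 33/64
step 8: add BLUE to get BRBRRRRB; options L={ 0; 1/2; 33/64 } R={ 17/32; 9/16; 5/8; 3/4; 1 } = 67/128
step 9: add BLUE to get BRBRRRRBB; options L={ 0; 1/2; 33/64; 67/128 } R={ 17/32; 9/16; 5/8; 3/4; 1 } = 135/256
step 10: add BLUE to get BRBRRRRBBB; options L={ 0; 1/2; 33/64; 67/128; 135/256 } R={ 17/32; 9/16; 5/8; 3/4; 1 } = 271/512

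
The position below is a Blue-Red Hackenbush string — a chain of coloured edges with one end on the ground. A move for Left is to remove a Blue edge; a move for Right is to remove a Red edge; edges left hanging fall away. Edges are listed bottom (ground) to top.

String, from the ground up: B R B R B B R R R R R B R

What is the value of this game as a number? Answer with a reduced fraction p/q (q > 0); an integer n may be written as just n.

2821/4096

G(B) = { 0 | · } -> 1
G(BR) = { 0 | 1 } -> 1/2
G(BRB) = { 0, 1/2 | 1 } -> 3/4
G(BRBR) = { 0, 1/2 | 3/4, 1 } -> 5/8
G(BRBRB) = { 0, 1/2, 5/8 | 3/4, 1 } -> 11/16
G(BRBRBB) = { 0, 1/2, 5/8, 11/16 | 3/4, 1 } -> 23/32
G(BRBRBBR) = { 0, 1/2, 5/8, 11/16 | 23/32, 3/4, 1 } -> 45/64
G(BRBRBBRR) = { 0, 1/2, 5/8, 11/16 | 45/64, 23/32, 3/4, 1 } -> 89/128
G(BRBRBBRRR) = { 0, 1/2, 5/8, 11/16 | 89/128, 45/64, 23/32, 3/4, 1 } -> 177/256
G(BRBRBBRRRR) = { 0, 1/2, 5/8, 11/16 | 177/256, 89/128, 45/64, 23/32, 3/4, 1 } -> 353/512
G(BRBRBBRRRRR) = { 0, 1/2, 5/8, 11/16 | 353/512, 177/256, 89/128, 45/64, 23/32, 3/4, 1 } -> 705/1024
G(BRBRBBRRRRRB) = { 0, 1/2, 5/8, 11/16, 705/1024 | 353/512, 177/256, 89/128, 45/64, 23/32, 3/4, 1 } -> 1411/2048
G(BRBRBBRRRRRBR) = { 0, 1/2, 5/8, 11/16, 705/1024 | 1411/2048, 353/512, 177/256, 89/128, 45/64, 23/32, 3/4, 1 } -> 2821/4096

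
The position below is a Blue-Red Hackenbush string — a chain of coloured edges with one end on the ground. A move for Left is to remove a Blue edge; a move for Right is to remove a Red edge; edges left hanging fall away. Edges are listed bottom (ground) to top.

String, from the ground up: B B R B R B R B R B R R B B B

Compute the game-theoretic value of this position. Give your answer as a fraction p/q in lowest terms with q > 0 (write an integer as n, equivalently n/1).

edge 1 of 15 (B): { 0 | (no moves) } => 1
edge 2 of 15 (B): { 0,1 | (no moves) } => 2
edge 3 of 15 (R): { 0,1 | 2 } => 3/2
edge 4 of 15 (B): { 0,1,3/2 | 2 } => 7/4
edge 5 of 15 (R): { 0,1,3/2 | 7/4,2 } => 13/8
edge 6 of 15 (B): { 0,1,3/2,13/8 | 7/4,2 } => 27/16
edge 7 of 15 (R): { 0,1,3/2,13/8 | 27/16,7/4,2 } => 53/32
edge 8 of 15 (B): { 0,1,3/2,13/8,53/32 | 27/16,7/4,2 } => 107/64
edge 9 of 15 (R): { 0,1,3/2,13/8,53/32 | 107/64,27/16,7/4,2 } => 213/128
edge 10 of 15 (B): { 0,1,3/2,13/8,53/32,213/128 | 107/64,27/16,7/4,2 } => 427/256
edge 11 of 15 (R): { 0,1,3/2,13/8,53/32,213/128 | 427/256,107/64,27/16,7/4,2 } => 853/512
edge 12 of 15 (R): { 0,1,3/2,13/8,53/32,213/128 | 853/512,427/256,107/64,27/16,7/4,2 } => 1705/1024
edge 13 of 15 (B): { 0,1,3/2,13/8,53/32,213/128,1705/1024 | 853/512,427/256,107/64,27/16,7/4,2 } => 3411/2048
edge 14 of 15 (B): { 0,1,3/2,13/8,53/32,213/128,1705/1024,3411/2048 | 853/512,427/256,107/64,27/16,7/4,2 } => 6823/4096
edge 15 of 15 (B): { 0,1,3/2,13/8,53/32,213/128,1705/1024,3411/2048,6823/4096 | 853/512,427/256,107/64,27/16,7/4,2 } => 13647/8192

13647/8192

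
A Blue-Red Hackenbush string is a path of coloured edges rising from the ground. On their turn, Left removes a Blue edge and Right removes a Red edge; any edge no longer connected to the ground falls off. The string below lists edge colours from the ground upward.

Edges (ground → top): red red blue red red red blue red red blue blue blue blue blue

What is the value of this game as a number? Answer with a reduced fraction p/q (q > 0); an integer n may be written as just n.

edge 1 of 14 (red): { · | 0 } gives -1
edge 2 of 14 (red): { · | -1; 0 } gives -2
edge 3 of 14 (blue): { -2 | -1; 0 } gives -3/2
edge 4 of 14 (red): { -2 | -3/2; -1; 0 } gives -7/4
edge 5 of 14 (red): { -2 | -7/4; -3/2; -1; 0 } gives -15/8
edge 6 of 14 (red): { -2 | -15/8; -7/4; -3/2; -1; 0 } gives -31/16
edge 7 of 14 (blue): { -2; -31/16 | -15/8; -7/4; -3/2; -1; 0 } gives -61/32
edge 8 of 14 (red): { -2; -31/16 | -61/32; -15/8; -7/4; -3/2; -1; 0 } gives -123/64
edge 9 of 14 (red): { -2; -31/16 | -123/64; -61/32; -15/8; -7/4; -3/2; -1; 0 } gives -247/128
edge 10 of 14 (blue): { -2; -31/16; -247/128 | -123/64; -61/32; -15/8; -7/4; -3/2; -1; 0 } gives -493/256
edge 11 of 14 (blue): { -2; -31/16; -247/128; -493/256 | -123/64; -61/32; -15/8; -7/4; -3/2; -1; 0 } gives -985/512
edge 12 of 14 (blue): { -2; -31/16; -247/128; -493/256; -985/512 | -123/64; -61/32; -15/8; -7/4; -3/2; -1; 0 } gives -1969/1024
edge 13 of 14 (blue): { -2; -31/16; -247/128; -493/256; -985/512; -1969/1024 | -123/64; -61/32; -15/8; -7/4; -3/2; -1; 0 } gives -3937/2048
edge 14 of 14 (blue): { -2; -31/16; -247/128; -493/256; -985/512; -1969/1024; -3937/2048 | -123/64; -61/32; -15/8; -7/4; -3/2; -1; 0 } gives -7873/4096

-7873/4096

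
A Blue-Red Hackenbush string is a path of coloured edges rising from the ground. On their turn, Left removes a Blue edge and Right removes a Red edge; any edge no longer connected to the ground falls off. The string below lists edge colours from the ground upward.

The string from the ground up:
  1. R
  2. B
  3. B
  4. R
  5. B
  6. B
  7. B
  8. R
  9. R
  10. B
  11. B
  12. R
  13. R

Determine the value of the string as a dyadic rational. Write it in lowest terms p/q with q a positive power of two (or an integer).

Build v(s[:k]) for k = 1..13, string s = R B B R B B B R R B B R R.
v(R) = { ∅ | 0 } — -1
v(RB) = { -1 | 0 } — -1/2
v(RBB) = { -1 -1/2 | 0 } — -1/4
v(RBBR) = { -1 -1/2 | -1/4 0 } — -3/8
v(RBBRB) = { -1 -1/2 -3/8 | -1/4 0 } — -5/16
v(RBBRBB) = { -1 -1/2 -3/8 -5/16 | -1/4 0 } — -9/32
v(RBBRBBB) = { -1 -1/2 -3/8 -5/16 -9/32 | -1/4 0 } — -17/64
v(RBBRBBBR) = { -1 -1/2 -3/8 -5/16 -9/32 | -17/64 -1/4 0 } — -35/128
v(RBBRBBBRR) = { -1 -1/2 -3/8 -5/16 -9/32 | -35/128 -17/64 -1/4 0 } — -71/256
v(RBBRBBBRRB) = { -1 -1/2 -3/8 -5/16 -9/32 -71/256 | -35/128 -17/64 -1/4 0 } — -141/512
v(RBBRBBBRRBB) = { -1 -1/2 -3/8 -5/16 -9/32 -71/256 -141/512 | -35/128 -17/64 -1/4 0 } — -281/1024
v(RBBRBBBRRBBR) = { -1 -1/2 -3/8 -5/16 -9/32 -71/256 -141/512 | -281/1024 -35/128 -17/64 -1/4 0 } — -563/2048
v(RBBRBBBRRBBRR) = { -1 -1/2 -3/8 -5/16 -9/32 -71/256 -141/512 | -563/2048 -281/1024 -35/128 -17/64 -1/4 0 } — -1127/4096

-1127/4096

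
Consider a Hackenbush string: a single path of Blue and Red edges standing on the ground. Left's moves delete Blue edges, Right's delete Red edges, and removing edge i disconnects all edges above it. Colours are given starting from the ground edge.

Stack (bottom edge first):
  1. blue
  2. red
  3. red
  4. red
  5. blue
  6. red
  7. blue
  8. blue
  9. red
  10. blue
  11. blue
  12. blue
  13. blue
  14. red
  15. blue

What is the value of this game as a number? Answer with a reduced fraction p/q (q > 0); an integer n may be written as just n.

2939/16384

Build value(s[:k]) for k = 1..15, string s = blue red red red blue red blue blue red blue blue blue blue red blue.
value(b) = { 0 | — } → 1
value(br) = { 0 | 1 } → 1/2
value(brr) = { 0 | 1/2,1 } → 1/4
value(brrr) = { 0 | 1/4,1/2,1 } → 1/8
value(brrrb) = { 0,1/8 | 1/4,1/2,1 } → 3/16
value(brrrbr) = { 0,1/8 | 3/16,1/4,1/2,1 } → 5/32
value(brrrbrb) = { 0,1/8,5/32 | 3/16,1/4,1/2,1 } → 11/64
value(brrrbrbb) = { 0,1/8,5/32,11/64 | 3/16,1/4,1/2,1 } → 23/128
value(brrrbrbbr) = { 0,1/8,5/32,11/64 | 23/128,3/16,1/4,1/2,1 } → 45/256
value(brrrbrbbrb) = { 0,1/8,5/32,11/64,45/256 | 23/128,3/16,1/4,1/2,1 } → 91/512
value(brrrbrbbrbb) = { 0,1/8,5/32,11/64,45/256,91/512 | 23/128,3/16,1/4,1/2,1 } → 183/1024
value(brrrbrbbrbbb) = { 0,1/8,5/32,11/64,45/256,91/512,183/1024 | 23/128,3/16,1/4,1/2,1 } → 367/2048
value(brrrbrbbrbbbb) = { 0,1/8,5/32,11/64,45/256,91/512,183/1024,367/2048 | 23/128,3/16,1/4,1/2,1 } → 735/4096
value(brrrbrbbrbbbbr) = { 0,1/8,5/32,11/64,45/256,91/512,183/1024,367/2048 | 735/4096,23/128,3/16,1/4,1/2,1 } → 1469/8192
value(brrrbrbbrbbbbrb) = { 0,1/8,5/32,11/64,45/256,91/512,183/1024,367/2048,1469/8192 | 735/4096,23/128,3/16,1/4,1/2,1 } → 2939/16384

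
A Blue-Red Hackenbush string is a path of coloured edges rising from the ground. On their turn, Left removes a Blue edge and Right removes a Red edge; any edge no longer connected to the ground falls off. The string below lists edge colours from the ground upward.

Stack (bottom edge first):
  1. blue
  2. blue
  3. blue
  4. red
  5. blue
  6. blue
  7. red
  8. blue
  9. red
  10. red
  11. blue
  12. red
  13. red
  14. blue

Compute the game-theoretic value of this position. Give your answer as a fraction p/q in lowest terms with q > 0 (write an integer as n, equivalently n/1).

5779/2048

Recurse on prefixes of the 14-edge string blue blue blue red blue blue red blue red red blue red red blue:
g_1 [b]  L=[0]  R=[·]  so 1
g_2 [bb]  L=[0 1]  R=[·]  so 2
g_3 [bbb]  L=[0 1 2]  R=[·]  so 3
g_4 [bbbr]  L=[0 1 2]  R=[3]  so 5/2
g_5 [bbbrb]  L=[0 1 2 5/2]  R=[3]  so 11/4
g_6 [bbbrbb]  L=[0 1 2 5/2 11/4]  R=[3]  so 23/8
g_7 [bbbrbbr]  L=[0 1 2 5/2 11/4]  R=[23/8 3]  so 45/16
g_8 [bbbrbbrb]  L=[0 1 2 5/2 11/4 45/16]  R=[23/8 3]  so 91/32
g_9 [bbbrbbrbr]  L=[0 1 2 5/2 11/4 45/16]  R=[91/32 23/8 3]  so 181/64
g_10 [bbbrbbrbrr]  L=[0 1 2 5/2 11/4 45/16]  R=[181/64 91/32 23/8 3]  so 361/128
g_11 [bbbrbbrbrrb]  L=[0 1 2 5/2 11/4 45/16 361/128]  R=[181/64 91/32 23/8 3]  so 723/256
g_12 [bbbrbbrbrrbr]  L=[0 1 2 5/2 11/4 45/16 361/128]  R=[723/256 181/64 91/32 23/8 3]  so 1445/512
g_13 [bbbrbbrbrrbrr]  L=[0 1 2 5/2 11/4 45/16 361/128]  R=[1445/512 723/256 181/64 91/32 23/8 3]  so 2889/1024
g_14 [bbbrbbrbrrbrrb]  L=[0 1 2 5/2 11/4 45/16 361/128 2889/1024]  R=[1445/512 723/256 181/64 91/32 23/8 3]  so 5779/2048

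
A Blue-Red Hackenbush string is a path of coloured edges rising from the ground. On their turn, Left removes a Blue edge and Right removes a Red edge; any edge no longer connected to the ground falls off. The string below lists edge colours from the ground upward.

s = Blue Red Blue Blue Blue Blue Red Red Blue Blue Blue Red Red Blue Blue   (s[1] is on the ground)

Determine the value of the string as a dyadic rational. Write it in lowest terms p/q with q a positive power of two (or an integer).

15591/16384

Build v(s[:k]) for k = 1..15, string s = Blue Red Blue Blue Blue Blue Red Red Blue Blue Blue Red Red Blue Blue.
1 of 15 · B · max L 0 · min R +∞ → 1
2 of 15 · BR · max L 0 · min R 1 → 1/2
3 of 15 · BRB · max L 1/2 · min R 1 → 3/4
4 of 15 · BRBB · max L 3/4 · min R 1 → 7/8
5 of 15 · BRBBB · max L 7/8 · min R 1 → 15/16
6 of 15 · BRBBBB · max L 15/16 · min R 1 → 31/32
7 of 15 · BRBBBBR · max L 15/16 · min R 31/32 → 61/64
8 of 15 · BRBBBBRR · max L 15/16 · min R 61/64 → 121/128
9 of 15 · BRBBBBRRB · max L 121/128 · min R 61/64 → 243/256
10 of 15 · BRBBBBRRBB · max L 243/256 · min R 61/64 → 487/512
11 of 15 · BRBBBBRRBBB · max L 487/512 · min R 61/64 → 975/1024
12 of 15 · BRBBBBRRBBBR · max L 487/512 · min R 975/1024 → 1949/2048
13 of 15 · BRBBBBRRBBBRR · max L 487/512 · min R 1949/2048 → 3897/4096
14 of 15 · BRBBBBRRBBBRRB · max L 3897/4096 · min R 1949/2048 → 7795/8192
15 of 15 · BRBBBBRRBBBRRBB · max L 7795/8192 · min R 1949/2048 → 15591/16384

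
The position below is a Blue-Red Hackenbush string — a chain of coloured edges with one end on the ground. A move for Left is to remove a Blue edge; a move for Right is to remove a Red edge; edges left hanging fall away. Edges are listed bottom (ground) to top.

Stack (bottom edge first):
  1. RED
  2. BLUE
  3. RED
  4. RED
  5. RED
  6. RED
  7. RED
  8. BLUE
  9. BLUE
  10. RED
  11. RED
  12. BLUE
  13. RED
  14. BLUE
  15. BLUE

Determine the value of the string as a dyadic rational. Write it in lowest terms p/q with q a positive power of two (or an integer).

-15977/16384

Build G(s[:k]) for k = 1..15, string s = RED BLUE RED RED RED RED RED BLUE BLUE RED RED BLUE RED BLUE BLUE.
edge 1 of 15 (RED): { · | 0 } => -1
edge 2 of 15 (BLUE): { -1 | 0 } => -1/2
edge 3 of 15 (RED): { -1 | -1/2,0 } => -3/4
edge 4 of 15 (RED): { -1 | -3/4,-1/2,0 } => -7/8
edge 5 of 15 (RED): { -1 | -7/8,-3/4,-1/2,0 } => -15/16
edge 6 of 15 (RED): { -1 | -15/16,-7/8,-3/4,-1/2,0 } => -31/32
edge 7 of 15 (RED): { -1 | -31/32,-15/16,-7/8,-3/4,-1/2,0 } => -63/64
edge 8 of 15 (BLUE): { -1,-63/64 | -31/32,-15/16,-7/8,-3/4,-1/2,0 } => -125/128
edge 9 of 15 (BLUE): { -1,-63/64,-125/128 | -31/32,-15/16,-7/8,-3/4,-1/2,0 } => -249/256
edge 10 of 15 (RED): { -1,-63/64,-125/128 | -249/256,-31/32,-15/16,-7/8,-3/4,-1/2,0 } => -499/512
edge 11 of 15 (RED): { -1,-63/64,-125/128 | -499/512,-249/256,-31/32,-15/16,-7/8,-3/4,-1/2,0 } => -999/1024
edge 12 of 15 (BLUE): { -1,-63/64,-125/128,-999/1024 | -499/512,-249/256,-31/32,-15/16,-7/8,-3/4,-1/2,0 } => -1997/2048
edge 13 of 15 (RED): { -1,-63/64,-125/128,-999/1024 | -1997/2048,-499/512,-249/256,-31/32,-15/16,-7/8,-3/4,-1/2,0 } => -3995/4096
edge 14 of 15 (BLUE): { -1,-63/64,-125/128,-999/1024,-3995/4096 | -1997/2048,-499/512,-249/256,-31/32,-15/16,-7/8,-3/4,-1/2,0 } => -7989/8192
edge 15 of 15 (BLUE): { -1,-63/64,-125/128,-999/1024,-3995/4096,-7989/8192 | -1997/2048,-499/512,-249/256,-31/32,-15/16,-7/8,-3/4,-1/2,0 } => -15977/16384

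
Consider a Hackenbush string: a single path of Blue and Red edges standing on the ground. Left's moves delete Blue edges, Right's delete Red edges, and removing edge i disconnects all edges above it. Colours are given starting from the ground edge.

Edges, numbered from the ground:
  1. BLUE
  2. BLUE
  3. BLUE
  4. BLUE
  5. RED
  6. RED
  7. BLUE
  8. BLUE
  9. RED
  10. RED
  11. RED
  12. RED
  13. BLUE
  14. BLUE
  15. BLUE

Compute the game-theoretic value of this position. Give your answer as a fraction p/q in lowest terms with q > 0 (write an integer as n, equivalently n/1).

6927/2048

Build v(s[:k]) for k = 1..15, string s = BLUE BLUE BLUE BLUE RED RED BLUE BLUE RED RED RED RED BLUE BLUE BLUE.
v(B) = { 0 | (no moves) } => 1
v(BB) = { 0; 1 | (no moves) } => 2
v(BBB) = { 0; 1; 2 | (no moves) } => 3
v(BBBB) = { 0; 1; 2; 3 | (no moves) } => 4
v(BBBBR) = { 0; 1; 2; 3 | 4 } => 7/2
v(BBBBRR) = { 0; 1; 2; 3 | 7/2; 4 } => 13/4
v(BBBBRRB) = { 0; 1; 2; 3; 13/4 | 7/2; 4 } => 27/8
v(BBBBRRBB) = { 0; 1; 2; 3; 13/4; 27/8 | 7/2; 4 } => 55/16
v(BBBBRRBBR) = { 0; 1; 2; 3; 13/4; 27/8 | 55/16; 7/2; 4 } => 109/32
v(BBBBRRBBRR) = { 0; 1; 2; 3; 13/4; 27/8 | 109/32; 55/16; 7/2; 4 } => 217/64
v(BBBBRRBBRRR) = { 0; 1; 2; 3; 13/4; 27/8 | 217/64; 109/32; 55/16; 7/2; 4 } => 433/128
v(BBBBRRBBRRRR) = { 0; 1; 2; 3; 13/4; 27/8 | 433/128; 217/64; 109/32; 55/16; 7/2; 4 } => 865/256
v(BBBBRRBBRRRRB) = { 0; 1; 2; 3; 13/4; 27/8; 865/256 | 433/128; 217/64; 109/32; 55/16; 7/2; 4 } => 1731/512
v(BBBBRRBBRRRRBB) = { 0; 1; 2; 3; 13/4; 27/8; 865/256; 1731/512 | 433/128; 217/64; 109/32; 55/16; 7/2; 4 } => 3463/1024
v(BBBBRRBBRRRRBBB) = { 0; 1; 2; 3; 13/4; 27/8; 865/256; 1731/512; 3463/1024 | 433/128; 217/64; 109/32; 55/16; 7/2; 4 } => 6927/2048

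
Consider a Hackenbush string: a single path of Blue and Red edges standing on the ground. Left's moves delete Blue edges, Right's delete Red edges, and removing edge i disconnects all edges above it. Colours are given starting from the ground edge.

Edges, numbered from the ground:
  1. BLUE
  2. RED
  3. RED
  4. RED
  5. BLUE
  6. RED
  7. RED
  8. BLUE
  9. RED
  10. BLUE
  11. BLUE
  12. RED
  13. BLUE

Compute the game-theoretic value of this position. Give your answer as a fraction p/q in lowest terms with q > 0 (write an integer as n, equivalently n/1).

1 of 13 · B · max L 0 · min R +∞ ⇒ 1
2 of 13 · BR · max L 0 · min R 1 ⇒ 1/2
3 of 13 · BRR · max L 0 · min R 1/2 ⇒ 1/4
4 of 13 · BRRR · max L 0 · min R 1/4 ⇒ 1/8
5 of 13 · BRRRB · max L 1/8 · min R 1/4 ⇒ 3/16
6 of 13 · BRRRBR · max L 1/8 · min R 3/16 ⇒ 5/32
7 of 13 · BRRRBRR · max L 1/8 · min R 5/32 ⇒ 9/64
8 of 13 · BRRRBRRB · max L 9/64 · min R 5/32 ⇒ 19/128
9 of 13 · BRRRBRRBR · max L 9/64 · min R 19/128 ⇒ 37/256
10 of 13 · BRRRBRRBRB · max L 37/256 · min R 19/128 ⇒ 75/512
11 of 13 · BRRRBRRBRBB · max L 75/512 · min R 19/128 ⇒ 151/1024
12 of 13 · BRRRBRRBRBBR · max L 75/512 · min R 151/1024 ⇒ 301/2048
13 of 13 · BRRRBRRBRBBRB · max L 301/2048 · min R 151/1024 ⇒ 603/4096

603/4096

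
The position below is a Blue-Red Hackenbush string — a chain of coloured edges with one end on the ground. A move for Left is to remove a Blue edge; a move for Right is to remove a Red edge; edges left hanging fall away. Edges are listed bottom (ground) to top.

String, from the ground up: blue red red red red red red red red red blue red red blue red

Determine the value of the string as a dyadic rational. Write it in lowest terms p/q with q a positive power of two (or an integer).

Prefix values for blue red red red red red red red red red blue red red blue red via {L|R} + simplicity:
b: Left { 0 }, Right { — } = simplest 1
br: Left { 0 }, Right { 1 } = simplest 1/2
brr: Left { 0 }, Right { 1/2, 1 } = simplest 1/4
brrr: Left { 0 }, Right { 1/4, 1/2, 1 } = simplest 1/8
brrrr: Left { 0 }, Right { 1/8, 1/4, 1/2, 1 } = simplest 1/16
brrrrr: Left { 0 }, Right { 1/16, 1/8, 1/4, 1/2, 1 } = simplest 1/32
brrrrrr: Left { 0 }, Right { 1/32, 1/16, 1/8, 1/4, 1/2, 1 } = simplest 1/64
brrrrrrr: Left { 0 }, Right { 1/64, 1/32, 1/16, 1/8, 1/4, 1/2, 1 } = simplest 1/128
brrrrrrrr: Left { 0 }, Right { 1/128, 1/64, 1/32, 1/16, 1/8, 1/4, 1/2, 1 } = simplest 1/256
brrrrrrrrr: Left { 0 }, Right { 1/256, 1/128, 1/64, 1/32, 1/16, 1/8, 1/4, 1/2, 1 } = simplest 1/512
brrrrrrrrrb: Left { 0, 1/512 }, Right { 1/256, 1/128, 1/64, 1/32, 1/16, 1/8, 1/4, 1/2, 1 } = simplest 3/1024
brrrrrrrrrbr: Left { 0, 1/512 }, Right { 3/1024, 1/256, 1/128, 1/64, 1/32, 1/16, 1/8, 1/4, 1/2, 1 } = simplest 5/2048
brrrrrrrrrbrr: Left { 0, 1/512 }, Right { 5/2048, 3/1024, 1/256, 1/128, 1/64, 1/32, 1/16, 1/8, 1/4, 1/2, 1 } = simplest 9/4096
brrrrrrrrrbrrb: Left { 0, 1/512, 9/4096 }, Right { 5/2048, 3/1024, 1/256, 1/128, 1/64, 1/32, 1/16, 1/8, 1/4, 1/2, 1 } = simplest 19/8192
brrrrrrrrrbrrbr: Left { 0, 1/512, 9/4096 }, Right { 19/8192, 5/2048, 3/1024, 1/256, 1/128, 1/64, 1/32, 1/16, 1/8, 1/4, 1/2, 1 } = simplest 37/16384

37/16384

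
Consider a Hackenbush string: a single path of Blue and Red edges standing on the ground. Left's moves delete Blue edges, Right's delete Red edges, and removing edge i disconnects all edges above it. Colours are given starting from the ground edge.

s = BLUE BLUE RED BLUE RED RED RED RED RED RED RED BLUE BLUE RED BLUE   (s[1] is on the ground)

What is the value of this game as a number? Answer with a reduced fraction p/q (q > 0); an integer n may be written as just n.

12315/8192

Prefix values for BLUE BLUE RED BLUE RED RED RED RED RED RED RED BLUE BLUE RED BLUE via {L|R} + simplicity:
value(B) = { 0 | none } ⇒ 1
value(BB) = { 0, 1 | none } ⇒ 2
value(BBR) = { 0, 1 | 2 } ⇒ 3/2
value(BBRB) = { 0, 1, 3/2 | 2 } ⇒ 7/4
value(BBRBR) = { 0, 1, 3/2 | 7/4, 2 } ⇒ 13/8
value(BBRBRR) = { 0, 1, 3/2 | 13/8, 7/4, 2 } ⇒ 25/16
value(BBRBRRR) = { 0, 1, 3/2 | 25/16, 13/8, 7/4, 2 } ⇒ 49/32
value(BBRBRRRR) = { 0, 1, 3/2 | 49/32, 25/16, 13/8, 7/4, 2 } ⇒ 97/64
value(BBRBRRRRR) = { 0, 1, 3/2 | 97/64, 49/32, 25/16, 13/8, 7/4, 2 } ⇒ 193/128
value(BBRBRRRRRR) = { 0, 1, 3/2 | 193/128, 97/64, 49/32, 25/16, 13/8, 7/4, 2 } ⇒ 385/256
value(BBRBRRRRRRR) = { 0, 1, 3/2 | 385/256, 193/128, 97/64, 49/32, 25/16, 13/8, 7/4, 2 } ⇒ 769/512
value(BBRBRRRRRRRB) = { 0, 1, 3/2, 769/512 | 385/256, 193/128, 97/64, 49/32, 25/16, 13/8, 7/4, 2 } ⇒ 1539/1024
value(BBRBRRRRRRRBB) = { 0, 1, 3/2, 769/512, 1539/1024 | 385/256, 193/128, 97/64, 49/32, 25/16, 13/8, 7/4, 2 } ⇒ 3079/2048
value(BBRBRRRRRRRBBR) = { 0, 1, 3/2, 769/512, 1539/1024 | 3079/2048, 385/256, 193/128, 97/64, 49/32, 25/16, 13/8, 7/4, 2 } ⇒ 6157/4096
value(BBRBRRRRRRRBBRB) = { 0, 1, 3/2, 769/512, 1539/1024, 6157/4096 | 3079/2048, 385/256, 193/128, 97/64, 49/32, 25/16, 13/8, 7/4, 2 } ⇒ 12315/8192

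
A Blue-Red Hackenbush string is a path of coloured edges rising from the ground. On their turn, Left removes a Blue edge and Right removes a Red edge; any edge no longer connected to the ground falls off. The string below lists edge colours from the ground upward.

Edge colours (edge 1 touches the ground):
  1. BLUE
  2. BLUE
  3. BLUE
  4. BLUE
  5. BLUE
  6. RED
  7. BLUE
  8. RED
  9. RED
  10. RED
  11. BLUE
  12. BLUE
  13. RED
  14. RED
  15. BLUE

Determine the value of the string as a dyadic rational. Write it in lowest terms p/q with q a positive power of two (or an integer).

Build v(s[:k]) for k = 1..15, string s = BLUE BLUE BLUE BLUE BLUE RED BLUE RED RED RED BLUE BLUE RED RED BLUE.
v_1 [B]  L=[0]  R=[·]  = 1
v_2 [BB]  L=[0,1]  R=[·]  = 2
v_3 [BBB]  L=[0,1,2]  R=[·]  = 3
v_4 [BBBB]  L=[0,1,2,3]  R=[·]  = 4
v_5 [BBBBB]  L=[0,1,2,3,4]  R=[·]  = 5
v_6 [BBBBBR]  L=[0,1,2,3,4]  R=[5]  = 9/2
v_7 [BBBBBRB]  L=[0,1,2,3,4,9/2]  R=[5]  = 19/4
v_8 [BBBBBRBR]  L=[0,1,2,3,4,9/2]  R=[19/4,5]  = 37/8
v_9 [BBBBBRBRR]  L=[0,1,2,3,4,9/2]  R=[37/8,19/4,5]  = 73/16
v_10 [BBBBBRBRRR]  L=[0,1,2,3,4,9/2]  R=[73/16,37/8,19/4,5]  = 145/32
v_11 [BBBBBRBRRRB]  L=[0,1,2,3,4,9/2,145/32]  R=[73/16,37/8,19/4,5]  = 291/64
v_12 [BBBBBRBRRRBB]  L=[0,1,2,3,4,9/2,145/32,291/64]  R=[73/16,37/8,19/4,5]  = 583/128
v_13 [BBBBBRBRRRBBR]  L=[0,1,2,3,4,9/2,145/32,291/64]  R=[583/128,73/16,37/8,19/4,5]  = 1165/256
v_14 [BBBBBRBRRRBBRR]  L=[0,1,2,3,4,9/2,145/32,291/64]  R=[1165/256,583/128,73/16,37/8,19/4,5]  = 2329/512
v_15 [BBBBBRBRRRBBRRB]  L=[0,1,2,3,4,9/2,145/32,291/64,2329/512]  R=[1165/256,583/128,73/16,37/8,19/4,5]  = 4659/1024

4659/1024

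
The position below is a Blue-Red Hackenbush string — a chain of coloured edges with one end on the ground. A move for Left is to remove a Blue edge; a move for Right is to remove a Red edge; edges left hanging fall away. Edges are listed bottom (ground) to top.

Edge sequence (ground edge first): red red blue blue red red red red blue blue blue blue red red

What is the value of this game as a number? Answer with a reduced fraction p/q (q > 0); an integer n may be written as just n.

Prefix values for red red blue blue red red red red blue blue blue blue red red via {L|R} + simplicity:
1 of 14 · r · max L −∞ · min R 0 gives -1
2 of 14 · rr · max L −∞ · min R -1 gives -2
3 of 14 · rrb · max L -2 · min R -1 gives -3/2
4 of 14 · rrbb · max L -3/2 · min R -1 gives -5/4
5 of 14 · rrbbr · max L -3/2 · min R -5/4 gives -11/8
6 of 14 · rrbbrr · max L -3/2 · min R -11/8 gives -23/16
7 of 14 · rrbbrrr · max L -3/2 · min R -23/16 gives -47/32
8 of 14 · rrbbrrrr · max L -3/2 · min R -47/32 gives -95/64
9 of 14 · rrbbrrrrb · max L -95/64 · min R -47/32 gives -189/128
10 of 14 · rrbbrrrrbb · max L -189/128 · min R -47/32 gives -377/256
11 of 14 · rrbbrrrrbbb · max L -377/256 · min R -47/32 gives -753/512
12 of 14 · rrbbrrrrbbbb · max L -753/512 · min R -47/32 gives -1505/1024
13 of 14 · rrbbrrrrbbbbr · max L -753/512 · min R -1505/1024 gives -3011/2048
14 of 14 · rrbbrrrrbbbbrr · max L -753/512 · min R -3011/2048 gives -6023/4096

-6023/4096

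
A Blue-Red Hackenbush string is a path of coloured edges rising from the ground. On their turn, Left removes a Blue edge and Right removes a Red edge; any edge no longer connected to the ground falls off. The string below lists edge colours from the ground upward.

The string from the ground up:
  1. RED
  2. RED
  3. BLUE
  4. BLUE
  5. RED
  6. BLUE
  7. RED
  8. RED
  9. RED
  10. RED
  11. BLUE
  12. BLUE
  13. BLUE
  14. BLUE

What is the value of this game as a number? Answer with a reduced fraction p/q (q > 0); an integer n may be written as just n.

Recurse on prefixes of the 14-edge string RED RED BLUE BLUE RED BLUE RED RED RED RED BLUE BLUE BLUE BLUE:
R: Left { (no moves) }, Right { 0 } -> simplest -1
RR: Left { (no moves) }, Right { -1; 0 } -> simplest -2
RRB: Left { -2 }, Right { -1; 0 } -> simplest -3/2
RRBB: Left { -2; -3/2 }, Right { -1; 0 } -> simplest -5/4
RRBBR: Left { -2; -3/2 }, Right { -5/4; -1; 0 } -> simplest -11/8
RRBBRB: Left { -2; -3/2; -11/8 }, Right { -5/4; -1; 0 } -> simplest -21/16
RRBBRBR: Left { -2; -3/2; -11/8 }, Right { -21/16; -5/4; -1; 0 } -> simplest -43/32
RRBBRBRR: Left { -2; -3/2; -11/8 }, Right { -43/32; -21/16; -5/4; -1; 0 } -> simplest -87/64
RRBBRBRRR: Left { -2; -3/2; -11/8 }, Right { -87/64; -43/32; -21/16; -5/4; -1; 0 } -> simplest -175/128
RRBBRBRRRR: Left { -2; -3/2; -11/8 }, Right { -175/128; -87/64; -43/32; -21/16; -5/4; -1; 0 } -> simplest -351/256
RRBBRBRRRRB: Left { -2; -3/2; -11/8; -351/256 }, Right { -175/128; -87/64; -43/32; -21/16; -5/4; -1; 0 } -> simplest -701/512
RRBBRBRRRRBB: Left { -2; -3/2; -11/8; -351/256; -701/512 }, Right { -175/128; -87/64; -43/32; -21/16; -5/4; -1; 0 } -> simplest -1401/1024
RRBBRBRRRRBBB: Left { -2; -3/2; -11/8; -351/256; -701/512; -1401/1024 }, Right { -175/128; -87/64; -43/32; -21/16; -5/4; -1; 0 } -> simplest -2801/2048
RRBBRBRRRRBBBB: Left { -2; -3/2; -11/8; -351/256; -701/512; -1401/1024; -2801/2048 }, Right { -175/128; -87/64; -43/32; -21/16; -5/4; -1; 0 } -> simplest -5601/4096

-5601/4096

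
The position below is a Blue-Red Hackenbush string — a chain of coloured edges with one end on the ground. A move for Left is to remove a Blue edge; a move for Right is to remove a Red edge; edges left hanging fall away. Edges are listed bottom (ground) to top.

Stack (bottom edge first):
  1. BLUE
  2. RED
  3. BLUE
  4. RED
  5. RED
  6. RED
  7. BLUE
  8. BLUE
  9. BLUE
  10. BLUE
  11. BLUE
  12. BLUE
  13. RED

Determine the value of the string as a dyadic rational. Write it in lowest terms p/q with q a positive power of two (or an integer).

2301/4096

Prefix values for BLUE RED BLUE RED RED RED BLUE BLUE BLUE BLUE BLUE BLUE RED via {L|R} + simplicity:
1 of 13 · B · max L 0 · min R +∞ = 1
2 of 13 · BR · max L 0 · min R 1 = 1/2
3 of 13 · BRB · max L 1/2 · min R 1 = 3/4
4 of 13 · BRBR · max L 1/2 · min R 3/4 = 5/8
5 of 13 · BRBRR · max L 1/2 · min R 5/8 = 9/16
6 of 13 · BRBRRR · max L 1/2 · min R 9/16 = 17/32
7 of 13 · BRBRRRB · max L 17/32 · min R 9/16 = 35/64
8 of 13 · BRBRRRBB · max L 35/64 · min R 9/16 = 71/128
9 of 13 · BRBRRRBBB · max L 71/128 · min R 9/16 = 143/256
10 of 13 · BRBRRRBBBB · max L 143/256 · min R 9/16 = 287/512
11 of 13 · BRBRRRBBBBB · max L 287/512 · min R 9/16 = 575/1024
12 of 13 · BRBRRRBBBBBB · max L 575/1024 · min R 9/16 = 1151/2048
13 of 13 · BRBRRRBBBBBBR · max L 575/1024 · min R 1151/2048 = 2301/4096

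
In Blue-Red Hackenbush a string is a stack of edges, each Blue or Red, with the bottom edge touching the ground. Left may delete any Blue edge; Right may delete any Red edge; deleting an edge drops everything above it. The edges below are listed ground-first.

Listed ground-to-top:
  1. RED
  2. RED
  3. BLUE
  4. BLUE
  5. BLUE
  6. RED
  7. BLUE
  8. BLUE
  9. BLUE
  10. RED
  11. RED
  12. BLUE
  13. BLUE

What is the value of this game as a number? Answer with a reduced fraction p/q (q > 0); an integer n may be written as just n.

Prefix values for RED RED BLUE BLUE BLUE RED BLUE BLUE BLUE RED RED BLUE BLUE via {L|R} + simplicity:
edge 1 of 13 (RED): {  | 0 } → -1
edge 2 of 13 (RED): {  | -1 0 } → -2
edge 3 of 13 (BLUE): { -2 | -1 0 } → -3/2
edge 4 of 13 (BLUE): { -2 -3/2 | -1 0 } → -5/4
edge 5 of 13 (BLUE): { -2 -3/2 -5/4 | -1 0 } → -9/8
edge 6 of 13 (RED): { -2 -3/2 -5/4 | -9/8 -1 0 } → -19/16
edge 7 of 13 (BLUE): { -2 -3/2 -5/4 -19/16 | -9/8 -1 0 } → -37/32
edge 8 of 13 (BLUE): { -2 -3/2 -5/4 -19/16 -37/32 | -9/8 -1 0 } → -73/64
edge 9 of 13 (BLUE): { -2 -3/2 -5/4 -19/16 -37/32 -73/64 | -9/8 -1 0 } → -145/128
edge 10 of 13 (RED): { -2 -3/2 -5/4 -19/16 -37/32 -73/64 | -145/128 -9/8 -1 0 } → -291/256
edge 11 of 13 (RED): { -2 -3/2 -5/4 -19/16 -37/32 -73/64 | -291/256 -145/128 -9/8 -1 0 } → -583/512
edge 12 of 13 (BLUE): { -2 -3/2 -5/4 -19/16 -37/32 -73/64 -583/512 | -291/256 -145/128 -9/8 -1 0 } → -1165/1024
edge 13 of 13 (BLUE): { -2 -3/2 -5/4 -19/16 -37/32 -73/64 -583/512 -1165/1024 | -291/256 -145/128 -9/8 -1 0 } → -2329/2048

-2329/2048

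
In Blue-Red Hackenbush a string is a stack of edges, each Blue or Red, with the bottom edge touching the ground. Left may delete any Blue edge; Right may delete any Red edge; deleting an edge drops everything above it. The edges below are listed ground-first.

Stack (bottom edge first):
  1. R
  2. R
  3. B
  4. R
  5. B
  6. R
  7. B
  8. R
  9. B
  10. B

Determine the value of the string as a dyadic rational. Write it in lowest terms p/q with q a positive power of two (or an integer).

-425/256

Build g(s[:k]) for k = 1..10, string s = R R B R B R B R B B.
1 of 10 · R · max L −∞ · min R 0 => -1
2 of 10 · RR · max L −∞ · min R -1 => -2
3 of 10 · RRB · max L -2 · min R -1 => -3/2
4 of 10 · RRBR · max L -2 · min R -3/2 => -7/4
5 of 10 · RRBRB · max L -7/4 · min R -3/2 => -13/8
6 of 10 · RRBRBR · max L -7/4 · min R -13/8 => -27/16
7 of 10 · RRBRBRB · max L -27/16 · min R -13/8 => -53/32
8 of 10 · RRBRBRBR · max L -27/16 · min R -53/32 => -107/64
9 of 10 · RRBRBRBRB · max L -107/64 · min R -53/32 => -213/128
10 of 10 · RRBRBRBRBB · max L -213/128 · min R -53/32 => -425/256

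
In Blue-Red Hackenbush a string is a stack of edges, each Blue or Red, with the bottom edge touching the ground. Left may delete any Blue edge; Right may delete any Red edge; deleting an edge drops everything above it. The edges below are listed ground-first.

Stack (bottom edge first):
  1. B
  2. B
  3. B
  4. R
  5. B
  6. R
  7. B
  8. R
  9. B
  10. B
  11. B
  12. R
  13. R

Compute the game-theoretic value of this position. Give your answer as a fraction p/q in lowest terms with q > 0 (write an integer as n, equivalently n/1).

1 of 13 · B · max L 0 · min R +∞ -> 1
2 of 13 · BB · max L 1 · min R +∞ -> 2
3 of 13 · BBB · max L 2 · min R +∞ -> 3
4 of 13 · BBBR · max L 2 · min R 3 -> 5/2
5 of 13 · BBBRB · max L 5/2 · min R 3 -> 11/4
6 of 13 · BBBRBR · max L 5/2 · min R 11/4 -> 21/8
7 of 13 · BBBRBRB · max L 21/8 · min R 11/4 -> 43/16
8 of 13 · BBBRBRBR · max L 21/8 · min R 43/16 -> 85/32
9 of 13 · BBBRBRBRB · max L 85/32 · min R 43/16 -> 171/64
10 of 13 · BBBRBRBRBB · max L 171/64 · min R 43/16 -> 343/128
11 of 13 · BBBRBRBRBBB · max L 343/128 · min R 43/16 -> 687/256
12 of 13 · BBBRBRBRBBBR · max L 343/128 · min R 687/256 -> 1373/512
13 of 13 · BBBRBRBRBBBRR · max L 343/128 · min R 1373/512 -> 2745/1024

2745/1024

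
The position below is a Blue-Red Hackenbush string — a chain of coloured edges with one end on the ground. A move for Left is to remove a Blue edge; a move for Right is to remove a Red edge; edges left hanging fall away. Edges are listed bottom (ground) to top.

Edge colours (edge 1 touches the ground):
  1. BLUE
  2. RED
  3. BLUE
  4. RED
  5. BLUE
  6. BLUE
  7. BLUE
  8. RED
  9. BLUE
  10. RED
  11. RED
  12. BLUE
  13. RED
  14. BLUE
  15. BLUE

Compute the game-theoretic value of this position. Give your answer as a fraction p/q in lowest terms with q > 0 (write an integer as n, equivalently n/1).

Build g(s[:k]) for k = 1..15, string s = BLUE RED BLUE RED BLUE BLUE BLUE RED BLUE RED RED BLUE RED BLUE BLUE.
edge 1 of 15 (BLUE): { 0 | (no moves) } → 1
edge 2 of 15 (RED): { 0 | 1 } → 1/2
edge 3 of 15 (BLUE): { 0,1/2 | 1 } → 3/4
edge 4 of 15 (RED): { 0,1/2 | 3/4,1 } → 5/8
edge 5 of 15 (BLUE): { 0,1/2,5/8 | 3/4,1 } → 11/16
edge 6 of 15 (BLUE): { 0,1/2,5/8,11/16 | 3/4,1 } → 23/32
edge 7 of 15 (BLUE): { 0,1/2,5/8,11/16,23/32 | 3/4,1 } → 47/64
edge 8 of 15 (RED): { 0,1/2,5/8,11/16,23/32 | 47/64,3/4,1 } → 93/128
edge 9 of 15 (BLUE): { 0,1/2,5/8,11/16,23/32,93/128 | 47/64,3/4,1 } → 187/256
edge 10 of 15 (RED): { 0,1/2,5/8,11/16,23/32,93/128 | 187/256,47/64,3/4,1 } → 373/512
edge 11 of 15 (RED): { 0,1/2,5/8,11/16,23/32,93/128 | 373/512,187/256,47/64,3/4,1 } → 745/1024
edge 12 of 15 (BLUE): { 0,1/2,5/8,11/16,23/32,93/128,745/1024 | 373/512,187/256,47/64,3/4,1 } → 1491/2048
edge 13 of 15 (RED): { 0,1/2,5/8,11/16,23/32,93/128,745/1024 | 1491/2048,373/512,187/256,47/64,3/4,1 } → 2981/4096
edge 14 of 15 (BLUE): { 0,1/2,5/8,11/16,23/32,93/128,745/1024,2981/4096 | 1491/2048,373/512,187/256,47/64,3/4,1 } → 5963/8192
edge 15 of 15 (BLUE): { 0,1/2,5/8,11/16,23/32,93/128,745/1024,2981/4096,5963/8192 | 1491/2048,373/512,187/256,47/64,3/4,1 } → 11927/16384

11927/16384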